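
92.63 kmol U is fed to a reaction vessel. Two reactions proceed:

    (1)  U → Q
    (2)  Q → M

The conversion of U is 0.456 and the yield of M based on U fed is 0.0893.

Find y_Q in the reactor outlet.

0.367

Conversion of U: U consumed = 1ξ₁ = 0.456 × 92.63 → ξ₁ = 42.24 kmol.
Yield of M: 1ξ₂ / 92.63 = 0.0893 → ξ₂ = 8.272 kmol.
Outlet amounts (n = n₀ + Σ ν·ξ):
  U: 92.63 − 1(42.24) = 50.39
  Q: 0 + 1(42.24) − 1(8.272) = 33.97
  M: 0 + 1(8.272) = 8.272
Total out = 92.63 kmol; y_Q = 33.97 / 92.63 = 0.3667.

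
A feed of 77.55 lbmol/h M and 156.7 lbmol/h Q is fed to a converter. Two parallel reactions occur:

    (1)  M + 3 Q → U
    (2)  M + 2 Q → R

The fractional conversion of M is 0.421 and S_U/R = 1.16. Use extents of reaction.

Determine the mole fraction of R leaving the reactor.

0.0998

Conversion of M: M consumed = 0.421 × 77.55 = 32.65 lbmol/h = 1ξ₁ + 1ξ₂.
Selectivity: 1ξ₁ / (1ξ₂) = 1.16 → ξ₁ = 1.16 ξ₂.
Substitute: (1·1.16 + 1) ξ₂ = 32.65 → ξ₂ = 15.12 lbmol/h, ξ₁ = 17.53 lbmol/h.
Outlet amounts (n = n₀ + Σ ν·ξ):
  M: 77.55 − 1(17.53) − 1(15.12) = 44.9
  Q: 156.7 − 3(17.53) − 2(15.12) = 73.87
  U: 0 + 1(17.53) = 17.53
  R: 0 + 1(15.12) = 15.12
Total out = 151.4 lbmol/h; y_R = 15.12 / 151.4 = 0.09982.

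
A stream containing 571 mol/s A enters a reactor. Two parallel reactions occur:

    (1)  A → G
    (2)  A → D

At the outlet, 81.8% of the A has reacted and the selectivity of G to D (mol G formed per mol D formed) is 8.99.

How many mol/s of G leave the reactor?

420 mol/s

Conversion of A: A consumed = 0.818 × 571 = 467.1 mol/s = 1ξ₁ + 1ξ₂.
Selectivity: 1ξ₁ / (1ξ₂) = 8.99 → ξ₁ = 8.99 ξ₂.
Substitute: (1·8.99 + 1) ξ₂ = 467.1 → ξ₂ = 46.75 mol/s, ξ₁ = 420.3 mol/s.
Outlet amounts (n = n₀ + Σ ν·ξ):
  A: 571 − 1(420.3) − 1(46.75) = 103.9
  G: 0 + 1(420.3) = 420.3
  D: 0 + 1(46.75) = 46.75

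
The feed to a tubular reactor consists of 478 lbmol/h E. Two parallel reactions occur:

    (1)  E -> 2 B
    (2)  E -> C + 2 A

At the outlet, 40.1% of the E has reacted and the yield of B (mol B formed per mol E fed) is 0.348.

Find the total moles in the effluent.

Yield of B: 2ξ₁ / 478 = 0.348 → ξ₁ = 83.17 lbmol/h.
Conversion of E: 1ξ₁ + 1ξ₂ = 0.401 × 478 = 191.7 → ξ₂ = 108.5 lbmol/h.
Outlet amounts (n = n₀ + Σ ν·ξ):
  E: 478 − 1(83.17) − 1(108.5) = 286.3
  B: 0 + 2(83.17) = 166.3
  C: 0 + 1(108.5) = 108.5
  A: 0 + 2(108.5) = 217
Total out = 286.3 + 166.3 + 108.5 + 217 = 778.2 lbmol/h.

778 lbmol/h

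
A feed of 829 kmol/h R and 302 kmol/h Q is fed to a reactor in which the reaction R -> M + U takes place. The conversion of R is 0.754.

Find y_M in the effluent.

0.356

R reacted = 0.754 × 829 = 625.1 kmol/h; ν_R = −1, so ξ = 625.1/1 = 625.1 kmol/h.
Outlet amounts (n = n₀ + ν ξ):
  R: 829 − 1(625.1) = 203.9
  M: 0 + 1(625.1) = 625.1
  U: 0 + 1(625.1) = 625.1
  Q: 302 (inert)
Total out = 1756 kmol/h; y_M = 625.1 / 1756 = 0.3559.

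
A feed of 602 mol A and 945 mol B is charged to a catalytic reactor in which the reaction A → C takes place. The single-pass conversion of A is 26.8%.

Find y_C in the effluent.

A reacted = 0.268 × 602 = 161.3 mol; ν_A = −1, so ξ = 161.3/1 = 161.3 mol.
Outlet amounts (n = n₀ + ν ξ):
  A: 602 − 1(161.3) = 440.7
  C: 0 + 1(161.3) = 161.3
  B: 945 (inert)
Total out = 1547 mol; y_C = 161.3 / 1547 = 0.1043.

0.104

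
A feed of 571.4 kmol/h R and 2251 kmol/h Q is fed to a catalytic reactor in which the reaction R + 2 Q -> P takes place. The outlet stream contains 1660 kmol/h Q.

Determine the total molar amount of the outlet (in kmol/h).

2230 kmol/h

For Q: n = n₀ − 2ξ → 1660 = 2251 − 2ξ, giving ξ = 295.5 kmol/h.
Outlet amounts (n = n₀ + ν ξ):
  R: 571.4 − 1(295.5) = 275.9
  Q: 2251 − 2(295.5) = 1660
  P: 0 + 1(295.5) = 295.5
Total out = 275.9 + 1660 + 295.5 = 2231 kmol/h.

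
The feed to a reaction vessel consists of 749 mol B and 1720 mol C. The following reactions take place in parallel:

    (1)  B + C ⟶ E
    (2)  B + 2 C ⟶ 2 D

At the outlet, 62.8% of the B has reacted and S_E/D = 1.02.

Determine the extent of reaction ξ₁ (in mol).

Conversion of B: B consumed = 0.628 × 749 = 470.4 mol = 1ξ₁ + 1ξ₂.
Selectivity: 1ξ₁ / (2ξ₂) = 1.02 → ξ₁ = 2.04 ξ₂.
Substitute: (1·2.04 + 1) ξ₂ = 470.4 → ξ₂ = 154.7 mol, ξ₁ = 315.6 mol.
Outlet amounts (n = n₀ + Σ ν·ξ):
  B: 749 − 1(315.6) − 1(154.7) = 278.6
  C: 1720 − 1(315.6) − 2(154.7) = 1095
  E: 0 + 1(315.6) = 315.6
  D: 0 + 2(154.7) = 309.5

ξ₁ = 316 mol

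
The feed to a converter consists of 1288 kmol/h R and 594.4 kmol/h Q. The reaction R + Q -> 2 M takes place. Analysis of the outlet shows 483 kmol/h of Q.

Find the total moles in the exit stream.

1880 kmol/h

For Q: n = n₀ − 1ξ → 483 = 594.4 − 1ξ, giving ξ = 111.4 kmol/h.
Outlet amounts (n = n₀ + ν ξ):
  R: 1288 − 1(111.4) = 1177
  Q: 594.4 − 1(111.4) = 483
  M: 0 + 2(111.4) = 222.8
Total out = 1177 + 483 + 222.8 = 1882 kmol/h.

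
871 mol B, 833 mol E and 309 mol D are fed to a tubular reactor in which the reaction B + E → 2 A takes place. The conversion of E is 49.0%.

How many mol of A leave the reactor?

816 mol

E reacted = 0.49 × 833 = 408.2 mol; ν_E = −1, so ξ = 408.2/1 = 408.2 mol.
Outlet amounts (n = n₀ + ν ξ):
  B: 871 − 1(408.2) = 462.8
  E: 833 − 1(408.2) = 424.8
  A: 0 + 2(408.2) = 816.3
  D: 309 (inert)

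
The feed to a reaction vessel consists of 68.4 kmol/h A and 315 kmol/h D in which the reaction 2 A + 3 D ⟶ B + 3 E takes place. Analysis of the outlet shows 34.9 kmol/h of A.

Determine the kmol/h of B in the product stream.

16.8 kmol/h

For A: n = n₀ − 2ξ → 34.9 = 68.4 − 2ξ, giving ξ = 16.75 kmol/h.
Outlet amounts (n = n₀ + ν ξ):
  A: 68.4 − 2(16.75) = 34.9
  D: 315 − 3(16.75) = 264.8
  B: 0 + 1(16.75) = 16.75
  E: 0 + 3(16.75) = 50.25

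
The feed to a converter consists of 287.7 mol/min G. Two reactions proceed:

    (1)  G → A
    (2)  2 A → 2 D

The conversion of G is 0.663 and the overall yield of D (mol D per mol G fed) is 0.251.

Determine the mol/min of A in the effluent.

119 mol/min

Conversion of G: G consumed = 1ξ₁ = 0.663 × 287.7 → ξ₁ = 190.7 mol/min.
Yield of D: 2ξ₂ / 287.7 = 0.251 → ξ₂ = 36.11 mol/min.
Outlet amounts (n = n₀ + Σ ν·ξ):
  G: 287.7 − 1(190.7) = 96.95
  A: 0 + 1(190.7) − 2(36.11) = 118.5
  D: 0 + 2(36.11) = 72.21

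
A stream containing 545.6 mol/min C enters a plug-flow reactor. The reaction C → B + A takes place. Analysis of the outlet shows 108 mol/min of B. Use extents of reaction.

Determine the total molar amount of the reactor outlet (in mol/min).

654 mol/min

For B: n = n₀ + 1ξ → 108 = 0 + 1ξ, giving ξ = 108 mol/min.
Outlet amounts (n = n₀ + ν ξ):
  C: 545.6 − 1(108) = 437.6
  B: 0 + 1(108) = 108
  A: 0 + 1(108) = 108
Total out = 437.6 + 108 + 108 = 653.6 mol/min.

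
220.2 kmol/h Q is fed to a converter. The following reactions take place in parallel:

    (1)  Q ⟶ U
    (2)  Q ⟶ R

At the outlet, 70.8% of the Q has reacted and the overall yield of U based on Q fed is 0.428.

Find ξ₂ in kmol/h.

ξ₂ = 61.7 kmol/h

Yield of U: 1ξ₁ / 220.2 = 0.428 → ξ₁ = 94.25 kmol/h.
Conversion of Q: 1ξ₁ + 1ξ₂ = 0.708 × 220.2 = 155.9 → ξ₂ = 61.66 kmol/h.
Outlet amounts (n = n₀ + Σ ν·ξ):
  Q: 220.2 − 1(94.25) − 1(61.66) = 64.3
  U: 0 + 1(94.25) = 94.25
  R: 0 + 1(61.66) = 61.66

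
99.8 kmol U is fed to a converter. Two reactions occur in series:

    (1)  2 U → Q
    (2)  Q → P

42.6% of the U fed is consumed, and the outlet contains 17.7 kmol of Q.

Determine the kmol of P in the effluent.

Conversion of U: U consumed = 2ξ₁ = 0.426 × 99.8 → ξ₁ = 21.26 kmol.
Q balance: n_Q = 0 + 1ξ₁ − 1ξ₂ = 17.7 → ξ₂ = (1·21.26 − 17.7)/1 = 3.557 kmol.
Outlet amounts (n = n₀ + Σ ν·ξ):
  U: 99.8 − 2(21.26) = 57.29
  Q: 0 + 1(21.26) − 1(3.557) = 17.7
  P: 0 + 1(3.557) = 3.557

3.56 kmol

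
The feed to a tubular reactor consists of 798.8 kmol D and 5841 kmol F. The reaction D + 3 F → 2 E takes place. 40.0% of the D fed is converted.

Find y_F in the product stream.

D reacted = 0.4 × 798.8 = 319.5 kmol; ν_D = −1, so ξ = 319.5/1 = 319.5 kmol.
Outlet amounts (n = n₀ + ν ξ):
  D: 798.8 − 1(319.5) = 479.3
  F: 5841 − 3(319.5) = 4882
  E: 0 + 2(319.5) = 639
Total out = 6001 kmol; y_F = 4882 / 6001 = 0.8136.

0.814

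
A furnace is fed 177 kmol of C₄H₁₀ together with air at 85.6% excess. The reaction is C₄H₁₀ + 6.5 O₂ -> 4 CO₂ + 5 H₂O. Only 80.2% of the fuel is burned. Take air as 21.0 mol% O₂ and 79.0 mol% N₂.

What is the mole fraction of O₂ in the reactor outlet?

0.115

Stoichiometric O₂ = 6.5 × 177 = 1150 kmol; O₂ fed = 1150 × 1.856 = 2135 kmol.
N₂ fed = 2135 × 79/21 = 8033 kmol.
Fuel reacted = 0.802 × 177 → ξ = 142 kmol.
Outlet (n = n₀ + ν ξ):
  C₄H₁₀: 177 − 1(142) = 35.05
  O₂: 2135 − 6.5(142) = 1213
  N₂: 8033 (inert)
  CO₂: 0 + 4(142) = 567.8
  H₂O: 0 + 5(142) = 709.8
Total out = 10560 kmol; y_O₂ = 1213 / 10560 = 0.1149.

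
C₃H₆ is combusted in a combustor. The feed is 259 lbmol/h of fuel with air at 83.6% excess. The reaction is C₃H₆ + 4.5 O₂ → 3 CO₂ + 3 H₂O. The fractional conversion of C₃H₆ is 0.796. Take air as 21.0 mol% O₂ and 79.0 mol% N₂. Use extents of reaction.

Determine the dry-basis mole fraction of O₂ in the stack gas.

0.122

Stoichiometric O₂ = 4.5 × 259 = 1166 lbmol/h; O₂ fed = 1166 × 1.836 = 2140 lbmol/h.
N₂ fed = 2140 × 79/21 = 8050 lbmol/h.
Fuel reacted = 0.796 × 259 → ξ = 206.2 lbmol/h.
Outlet (n = n₀ + ν ξ):
  C₃H₆: 259 − 1(206.2) = 52.84
  O₂: 2140 − 4.5(206.2) = 1212
  N₂: 8050 (inert)
  CO₂: 0 + 3(206.2) = 618.5
  H₂O: 0 + 3(206.2) = 618.5
Dry total = 9933 lbmol/h; y_O₂ (dry) = 1212 / 9933 = 0.122.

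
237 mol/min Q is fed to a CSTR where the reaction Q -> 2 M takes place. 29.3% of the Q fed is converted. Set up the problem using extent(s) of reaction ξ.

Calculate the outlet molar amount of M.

Q reacted = 0.293 × 237 = 69.44 mol/min; ν_Q = −1, so ξ = 69.44/1 = 69.44 mol/min.
Outlet amounts (n = n₀ + ν ξ):
  Q: 237 − 1(69.44) = 167.6
  M: 0 + 2(69.44) = 138.9

139 mol/min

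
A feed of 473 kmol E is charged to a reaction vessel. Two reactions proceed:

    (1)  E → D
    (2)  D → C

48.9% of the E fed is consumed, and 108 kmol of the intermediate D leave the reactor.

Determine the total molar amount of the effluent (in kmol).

473 kmol

Conversion of E: E consumed = 1ξ₁ = 0.489 × 473 → ξ₁ = 231.3 kmol.
D balance: n_D = 0 + 1ξ₁ − 1ξ₂ = 108 → ξ₂ = (1·231.3 − 108)/1 = 123.3 kmol.
Outlet amounts (n = n₀ + Σ ν·ξ):
  E: 473 − 1(231.3) = 241.7
  D: 0 + 1(231.3) − 1(123.3) = 108
  C: 0 + 1(123.3) = 123.3
Total out = 241.7 + 108 + 123.3 = 473 kmol.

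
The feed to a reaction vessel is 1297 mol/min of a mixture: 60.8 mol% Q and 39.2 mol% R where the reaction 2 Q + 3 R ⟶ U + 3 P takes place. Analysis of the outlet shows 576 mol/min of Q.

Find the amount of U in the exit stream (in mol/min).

106 mol/min

For Q: n = n₀ − 2ξ → 576 = 788.6 − 2ξ, giving ξ = 106.3 mol/min.
Outlet amounts (n = n₀ + ν ξ):
  Q: 788.6 − 2(106.3) = 576
  R: 508.4 − 3(106.3) = 189.6
  U: 0 + 1(106.3) = 106.3
  P: 0 + 3(106.3) = 318.9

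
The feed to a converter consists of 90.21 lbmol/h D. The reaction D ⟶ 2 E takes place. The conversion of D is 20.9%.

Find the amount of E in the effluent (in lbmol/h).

37.7 lbmol/h

D reacted = 0.209 × 90.21 = 18.85 lbmol/h; ν_D = −1, so ξ = 18.85/1 = 18.85 lbmol/h.
Outlet amounts (n = n₀ + ν ξ):
  D: 90.21 − 1(18.85) = 71.36
  E: 0 + 2(18.85) = 37.71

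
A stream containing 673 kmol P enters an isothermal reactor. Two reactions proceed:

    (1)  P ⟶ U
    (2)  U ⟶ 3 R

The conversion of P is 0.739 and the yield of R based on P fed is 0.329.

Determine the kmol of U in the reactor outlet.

424 kmol

Conversion of P: P consumed = 1ξ₁ = 0.739 × 673 → ξ₁ = 497.3 kmol.
Yield of R: 3ξ₂ / 673 = 0.329 → ξ₂ = 73.81 kmol.
Outlet amounts (n = n₀ + Σ ν·ξ):
  P: 673 − 1(497.3) = 175.7
  U: 0 + 1(497.3) − 1(73.81) = 423.5
  R: 0 + 3(73.81) = 221.4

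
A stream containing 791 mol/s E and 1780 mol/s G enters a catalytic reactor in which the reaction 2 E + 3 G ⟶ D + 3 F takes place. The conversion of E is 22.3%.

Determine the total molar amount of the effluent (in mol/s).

2480 mol/s

E reacted = 0.223 × 791 = 176.4 mol/s; ν_E = −2, so ξ = 176.4/2 = 88.2 mol/s.
Outlet amounts (n = n₀ + ν ξ):
  E: 791 − 2(88.2) = 614.6
  G: 1780 − 3(88.2) = 1515
  D: 0 + 1(88.2) = 88.2
  F: 0 + 3(88.2) = 264.6
Total out = 614.6 + 1515 + 88.2 + 264.6 = 2483 mol/s.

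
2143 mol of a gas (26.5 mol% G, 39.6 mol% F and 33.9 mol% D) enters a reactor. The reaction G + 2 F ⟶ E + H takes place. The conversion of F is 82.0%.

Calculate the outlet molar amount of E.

348 mol

F reacted = 0.82 × 848.6 = 695.9 mol; ν_F = −2, so ξ = 695.9/2 = 347.9 mol.
Outlet amounts (n = n₀ + ν ξ):
  G: 567.9 − 1(347.9) = 220
  F: 848.6 − 2(347.9) = 152.8
  E: 0 + 1(347.9) = 347.9
  H: 0 + 1(347.9) = 347.9
  D: 726.5 (inert)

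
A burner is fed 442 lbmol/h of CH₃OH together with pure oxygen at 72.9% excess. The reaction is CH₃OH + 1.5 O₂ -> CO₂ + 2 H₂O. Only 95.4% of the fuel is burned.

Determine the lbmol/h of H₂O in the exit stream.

843 lbmol/h

Stoichiometric O₂ = 1.5 × 442 = 663 lbmol/h; O₂ fed = 663 × 1.729 = 1146 lbmol/h.
Fuel reacted = 0.954 × 442 → ξ = 421.7 lbmol/h.
Outlet (n = n₀ + ν ξ):
  CH₃OH: 442 − 1(421.7) = 20.33
  O₂: 1146 − 1.5(421.7) = 513.8
  CO₂: 0 + 1(421.7) = 421.7
  H₂O: 0 + 2(421.7) = 843.3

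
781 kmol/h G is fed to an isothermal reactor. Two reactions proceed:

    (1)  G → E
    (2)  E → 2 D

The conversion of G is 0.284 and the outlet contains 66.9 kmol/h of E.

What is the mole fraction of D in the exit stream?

Conversion of G: G consumed = 1ξ₁ = 0.284 × 781 → ξ₁ = 221.8 kmol/h.
E balance: n_E = 0 + 1ξ₁ − 1ξ₂ = 66.9 → ξ₂ = (1·221.8 − 66.9)/1 = 154.9 kmol/h.
Outlet amounts (n = n₀ + Σ ν·ξ):
  G: 781 − 1(221.8) = 559.2
  E: 0 + 1(221.8) − 1(154.9) = 66.9
  D: 0 + 2(154.9) = 309.8
Total out = 935.9 kmol/h; y_D = 309.8 / 935.9 = 0.331.

0.331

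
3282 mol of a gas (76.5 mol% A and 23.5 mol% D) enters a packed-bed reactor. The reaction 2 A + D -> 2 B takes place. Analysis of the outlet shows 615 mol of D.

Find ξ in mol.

For D: n = n₀ − 1ξ → 615 = 771.3 − 1ξ, giving ξ = 156.3 mol.
Outlet amounts (n = n₀ + ν ξ):
  A: 2511 − 2(156.3) = 2198
  D: 771.3 − 1(156.3) = 615
  B: 0 + 2(156.3) = 312.5

ξ = 156 mol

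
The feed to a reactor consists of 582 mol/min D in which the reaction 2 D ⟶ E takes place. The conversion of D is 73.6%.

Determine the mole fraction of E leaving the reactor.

0.582

D reacted = 0.736 × 582 = 428.4 mol/min; ν_D = −2, so ξ = 428.4/2 = 214.2 mol/min.
Outlet amounts (n = n₀ + ν ξ):
  D: 582 − 2(214.2) = 153.6
  E: 0 + 1(214.2) = 214.2
Total out = 367.8 mol/min; y_E = 214.2 / 367.8 = 0.5823.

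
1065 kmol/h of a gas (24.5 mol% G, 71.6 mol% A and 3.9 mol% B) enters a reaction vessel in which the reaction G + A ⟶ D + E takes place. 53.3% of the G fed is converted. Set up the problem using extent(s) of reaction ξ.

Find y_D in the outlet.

0.131

G reacted = 0.533 × 260.9 = 139.1 kmol/h; ν_G = −1, so ξ = 139.1/1 = 139.1 kmol/h.
Outlet amounts (n = n₀ + ν ξ):
  G: 260.9 − 1(139.1) = 121.9
  A: 762.5 − 1(139.1) = 623.5
  D: 0 + 1(139.1) = 139.1
  E: 0 + 1(139.1) = 139.1
  B: 41.53 (inert)
Total out = 1065 kmol/h; y_D = 139.1 / 1065 = 0.1306.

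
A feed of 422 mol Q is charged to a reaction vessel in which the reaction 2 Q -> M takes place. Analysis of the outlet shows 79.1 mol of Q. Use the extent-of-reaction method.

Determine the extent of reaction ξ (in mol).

ξ = 171 mol

For Q: n = n₀ − 2ξ → 79.1 = 422 − 2ξ, giving ξ = 171.4 mol.
Outlet amounts (n = n₀ + ν ξ):
  Q: 422 − 2(171.4) = 79.1
  M: 0 + 1(171.4) = 171.4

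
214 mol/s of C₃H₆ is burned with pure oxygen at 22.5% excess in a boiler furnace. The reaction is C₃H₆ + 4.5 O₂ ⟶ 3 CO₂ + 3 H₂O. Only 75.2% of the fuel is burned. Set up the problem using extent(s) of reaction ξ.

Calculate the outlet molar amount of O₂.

455 mol/s

Stoichiometric O₂ = 4.5 × 214 = 963 mol/s; O₂ fed = 963 × 1.225 = 1180 mol/s.
Fuel reacted = 0.752 × 214 → ξ = 160.9 mol/s.
Outlet (n = n₀ + ν ξ):
  C₃H₆: 214 − 1(160.9) = 53.07
  O₂: 1180 − 4.5(160.9) = 455.5
  CO₂: 0 + 3(160.9) = 482.8
  H₂O: 0 + 3(160.9) = 482.8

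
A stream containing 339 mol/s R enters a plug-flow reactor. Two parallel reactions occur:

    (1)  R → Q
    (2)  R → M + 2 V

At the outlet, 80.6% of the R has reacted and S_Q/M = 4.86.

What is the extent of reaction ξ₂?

Conversion of R: R consumed = 0.806 × 339 = 273.2 mol/s = 1ξ₁ + 1ξ₂.
Selectivity: 1ξ₁ / (1ξ₂) = 4.86 → ξ₁ = 4.86 ξ₂.
Substitute: (1·4.86 + 1) ξ₂ = 273.2 → ξ₂ = 46.63 mol/s, ξ₁ = 226.6 mol/s.
Outlet amounts (n = n₀ + Σ ν·ξ):
  R: 339 − 1(226.6) − 1(46.63) = 65.77
  Q: 0 + 1(226.6) = 226.6
  M: 0 + 1(46.63) = 46.63
  V: 0 + 2(46.63) = 93.25

ξ₂ = 46.6 mol/s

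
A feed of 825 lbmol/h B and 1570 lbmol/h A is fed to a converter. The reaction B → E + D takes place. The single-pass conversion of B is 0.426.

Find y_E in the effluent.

0.128

B reacted = 0.426 × 825 = 351.4 lbmol/h; ν_B = −1, so ξ = 351.4/1 = 351.4 lbmol/h.
Outlet amounts (n = n₀ + ν ξ):
  B: 825 − 1(351.4) = 473.6
  E: 0 + 1(351.4) = 351.4
  D: 0 + 1(351.4) = 351.4
  A: 1570 (inert)
Total out = 2746 lbmol/h; y_E = 351.4 / 2746 = 0.128.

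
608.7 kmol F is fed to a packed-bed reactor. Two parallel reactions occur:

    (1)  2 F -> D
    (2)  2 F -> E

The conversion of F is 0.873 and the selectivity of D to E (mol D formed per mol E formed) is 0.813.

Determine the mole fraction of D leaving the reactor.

0.347

Conversion of F: F consumed = 0.873 × 608.7 = 531.4 kmol = 2ξ₁ + 2ξ₂.
Selectivity: 1ξ₁ / (1ξ₂) = 0.813 → ξ₁ = 0.813 ξ₂.
Substitute: (2·0.813 + 2) ξ₂ = 531.4 → ξ₂ = 146.6 kmol, ξ₁ = 119.1 kmol.
Outlet amounts (n = n₀ + Σ ν·ξ):
  F: 608.7 − 2(119.1) − 2(146.6) = 77.3
  D: 0 + 1(119.1) = 119.1
  E: 0 + 1(146.6) = 146.6
Total out = 343 kmol; y_D = 119.1 / 343 = 0.3474.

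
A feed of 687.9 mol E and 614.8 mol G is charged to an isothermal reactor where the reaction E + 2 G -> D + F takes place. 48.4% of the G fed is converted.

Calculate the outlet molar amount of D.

149 mol

G reacted = 0.484 × 614.8 = 297.6 mol; ν_G = −2, so ξ = 297.6/2 = 148.8 mol.
Outlet amounts (n = n₀ + ν ξ):
  E: 687.9 − 1(148.8) = 539.1
  G: 614.8 − 2(148.8) = 317.2
  D: 0 + 1(148.8) = 148.8
  F: 0 + 1(148.8) = 148.8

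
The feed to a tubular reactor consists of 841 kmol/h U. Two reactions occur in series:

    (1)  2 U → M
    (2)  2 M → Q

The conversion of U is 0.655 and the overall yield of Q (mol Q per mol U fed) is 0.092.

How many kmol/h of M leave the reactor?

121 kmol/h

Conversion of U: U consumed = 2ξ₁ = 0.655 × 841 → ξ₁ = 275.4 kmol/h.
Yield of Q: 1ξ₂ / 841 = 0.092 → ξ₂ = 77.37 kmol/h.
Outlet amounts (n = n₀ + Σ ν·ξ):
  U: 841 − 2(275.4) = 290.1
  M: 0 + 1(275.4) − 2(77.37) = 120.7
  Q: 0 + 1(77.37) = 77.37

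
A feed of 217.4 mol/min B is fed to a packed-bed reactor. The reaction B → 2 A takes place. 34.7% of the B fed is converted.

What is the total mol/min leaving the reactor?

293 mol/min

B reacted = 0.347 × 217.4 = 75.44 mol/min; ν_B = −1, so ξ = 75.44/1 = 75.44 mol/min.
Outlet amounts (n = n₀ + ν ξ):
  B: 217.4 − 1(75.44) = 142
  A: 0 + 2(75.44) = 150.9
Total out = 142 + 150.9 = 292.8 mol/min.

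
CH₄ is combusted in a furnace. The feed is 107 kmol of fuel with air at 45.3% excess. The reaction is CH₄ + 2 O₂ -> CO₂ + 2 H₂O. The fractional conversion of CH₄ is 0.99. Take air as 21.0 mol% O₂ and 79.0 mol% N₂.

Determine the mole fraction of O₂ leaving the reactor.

Stoichiometric O₂ = 2 × 107 = 214 kmol; O₂ fed = 214 × 1.453 = 310.9 kmol.
N₂ fed = 310.9 × 79/21 = 1170 kmol.
Fuel reacted = 0.99 × 107 → ξ = 105.9 kmol.
Outlet (n = n₀ + ν ξ):
  CH₄: 107 − 1(105.9) = 1.07
  O₂: 310.9 − 2(105.9) = 99.08
  N₂: 1170 (inert)
  CO₂: 0 + 1(105.9) = 105.9
  H₂O: 0 + 2(105.9) = 211.9
Total out = 1588 kmol; y_O₂ = 99.08 / 1588 = 0.06241.

0.0624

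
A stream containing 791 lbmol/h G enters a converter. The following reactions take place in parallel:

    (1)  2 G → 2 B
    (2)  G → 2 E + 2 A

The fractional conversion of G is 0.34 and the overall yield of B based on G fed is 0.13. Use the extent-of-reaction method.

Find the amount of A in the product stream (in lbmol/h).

332 lbmol/h

Yield of B: 2ξ₁ / 791 = 0.13 → ξ₁ = 51.41 lbmol/h.
Conversion of G: 2ξ₁ + 1ξ₂ = 0.34 × 791 = 268.9 → ξ₂ = 166.1 lbmol/h.
Outlet amounts (n = n₀ + Σ ν·ξ):
  G: 791 − 2(51.41) − 1(166.1) = 522.1
  B: 0 + 2(51.41) = 102.8
  E: 0 + 2(166.1) = 332.2
  A: 0 + 2(166.1) = 332.2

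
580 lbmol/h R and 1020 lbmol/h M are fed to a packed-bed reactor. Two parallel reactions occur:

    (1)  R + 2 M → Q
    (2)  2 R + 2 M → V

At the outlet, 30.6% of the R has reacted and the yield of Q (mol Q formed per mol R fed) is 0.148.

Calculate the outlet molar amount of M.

757 lbmol/h

Yield of Q: 1ξ₁ / 580 = 0.148 → ξ₁ = 85.84 lbmol/h.
Conversion of R: 1ξ₁ + 2ξ₂ = 0.306 × 580 = 177.5 → ξ₂ = 45.82 lbmol/h.
Outlet amounts (n = n₀ + Σ ν·ξ):
  R: 580 − 1(85.84) − 2(45.82) = 402.5
  M: 1020 − 2(85.84) − 2(45.82) = 756.7
  Q: 0 + 1(85.84) = 85.84
  V: 0 + 1(45.82) = 45.82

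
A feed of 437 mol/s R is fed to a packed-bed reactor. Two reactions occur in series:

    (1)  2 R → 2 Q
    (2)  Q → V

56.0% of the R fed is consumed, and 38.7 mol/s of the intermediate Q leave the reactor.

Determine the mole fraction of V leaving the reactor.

Conversion of R: R consumed = 2ξ₁ = 0.56 × 437 → ξ₁ = 122.4 mol/s.
Q balance: n_Q = 0 + 2ξ₁ − 1ξ₂ = 38.7 → ξ₂ = (2·122.4 − 38.7)/1 = 206 mol/s.
Outlet amounts (n = n₀ + Σ ν·ξ):
  R: 437 − 2(122.4) = 192.3
  Q: 0 + 2(122.4) − 1(206) = 38.7
  V: 0 + 1(206) = 206
Total out = 437 mol/s; y_V = 206 / 437 = 0.4714.

0.471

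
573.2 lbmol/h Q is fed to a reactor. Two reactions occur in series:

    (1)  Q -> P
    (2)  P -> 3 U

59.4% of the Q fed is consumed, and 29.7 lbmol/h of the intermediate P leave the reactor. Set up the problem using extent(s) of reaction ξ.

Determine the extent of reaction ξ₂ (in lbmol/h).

ξ₂ = 311 lbmol/h

Conversion of Q: Q consumed = 1ξ₁ = 0.594 × 573.2 → ξ₁ = 340.5 lbmol/h.
P balance: n_P = 0 + 1ξ₁ − 1ξ₂ = 29.7 → ξ₂ = (1·340.5 − 29.7)/1 = 310.8 lbmol/h.
Outlet amounts (n = n₀ + Σ ν·ξ):
  Q: 573.2 − 1(340.5) = 232.7
  P: 0 + 1(340.5) − 1(310.8) = 29.7
  U: 0 + 3(310.8) = 932.3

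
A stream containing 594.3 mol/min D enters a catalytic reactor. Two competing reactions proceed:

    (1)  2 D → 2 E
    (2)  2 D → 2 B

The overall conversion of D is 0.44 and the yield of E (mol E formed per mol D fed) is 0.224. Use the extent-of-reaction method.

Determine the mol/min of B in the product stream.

128 mol/min

Yield of E: 2ξ₁ / 594.3 = 0.224 → ξ₁ = 66.56 mol/min.
Conversion of D: 2ξ₁ + 2ξ₂ = 0.44 × 594.3 = 261.5 → ξ₂ = 64.18 mol/min.
Outlet amounts (n = n₀ + Σ ν·ξ):
  D: 594.3 − 2(66.56) − 2(64.18) = 332.8
  E: 0 + 2(66.56) = 133.1
  B: 0 + 2(64.18) = 128.4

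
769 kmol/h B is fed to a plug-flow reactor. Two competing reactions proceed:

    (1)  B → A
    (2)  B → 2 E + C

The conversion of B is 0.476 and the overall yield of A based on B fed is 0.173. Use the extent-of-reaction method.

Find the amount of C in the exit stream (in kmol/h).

233 kmol/h

Yield of A: 1ξ₁ / 769 = 0.173 → ξ₁ = 133 kmol/h.
Conversion of B: 1ξ₁ + 1ξ₂ = 0.476 × 769 = 366 → ξ₂ = 233 kmol/h.
Outlet amounts (n = n₀ + Σ ν·ξ):
  B: 769 − 1(133) − 1(233) = 403
  A: 0 + 1(133) = 133
  E: 0 + 2(233) = 466
  C: 0 + 1(233) = 233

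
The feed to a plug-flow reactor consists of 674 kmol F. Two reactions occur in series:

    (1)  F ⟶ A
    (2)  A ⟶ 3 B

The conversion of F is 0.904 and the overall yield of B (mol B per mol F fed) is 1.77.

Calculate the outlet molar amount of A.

212 kmol

Conversion of F: F consumed = 1ξ₁ = 0.904 × 674 → ξ₁ = 609.3 kmol.
Yield of B: 3ξ₂ / 674 = 1.77 → ξ₂ = 397.7 kmol.
Outlet amounts (n = n₀ + Σ ν·ξ):
  F: 674 − 1(609.3) = 64.7
  A: 0 + 1(609.3) − 1(397.7) = 211.6
  B: 0 + 3(397.7) = 1193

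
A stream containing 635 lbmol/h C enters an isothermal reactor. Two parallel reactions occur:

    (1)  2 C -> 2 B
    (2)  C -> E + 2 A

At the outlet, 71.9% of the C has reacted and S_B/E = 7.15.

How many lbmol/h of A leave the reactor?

112 lbmol/h

Conversion of C: C consumed = 0.719 × 635 = 456.6 lbmol/h = 2ξ₁ + 1ξ₂.
Selectivity: 2ξ₁ / (1ξ₂) = 7.15 → ξ₁ = 3.575 ξ₂.
Substitute: (2·3.575 + 1) ξ₂ = 456.6 → ξ₂ = 56.02 lbmol/h, ξ₁ = 200.3 lbmol/h.
Outlet amounts (n = n₀ + Σ ν·ξ):
  C: 635 − 2(200.3) − 1(56.02) = 178.4
  B: 0 + 2(200.3) = 400.5
  E: 0 + 1(56.02) = 56.02
  A: 0 + 2(56.02) = 112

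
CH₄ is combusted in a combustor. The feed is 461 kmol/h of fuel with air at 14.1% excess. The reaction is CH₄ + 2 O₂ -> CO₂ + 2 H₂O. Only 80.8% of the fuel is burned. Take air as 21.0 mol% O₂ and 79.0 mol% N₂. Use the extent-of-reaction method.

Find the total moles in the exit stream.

5470 kmol/h

Stoichiometric O₂ = 2 × 461 = 922 kmol/h; O₂ fed = 922 × 1.141 = 1052 kmol/h.
N₂ fed = 1052 × 79/21 = 3958 kmol/h.
Fuel reacted = 0.808 × 461 → ξ = 372.5 kmol/h.
Outlet (n = n₀ + ν ξ):
  CH₄: 461 − 1(372.5) = 88.51
  O₂: 1052 − 2(372.5) = 307
  N₂: 3958 (inert)
  CO₂: 0 + 1(372.5) = 372.5
  H₂O: 0 + 2(372.5) = 745
Total out = 88.51 + 307 + 3958 + 372.5 + 745 = 5471 kmol/h.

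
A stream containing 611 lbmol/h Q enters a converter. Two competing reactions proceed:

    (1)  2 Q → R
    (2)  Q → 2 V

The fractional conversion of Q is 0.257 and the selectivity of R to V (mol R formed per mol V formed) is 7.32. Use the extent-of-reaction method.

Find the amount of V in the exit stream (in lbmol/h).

Conversion of Q: Q consumed = 0.257 × 611 = 157 lbmol/h = 2ξ₁ + 1ξ₂.
Selectivity: 1ξ₁ / (2ξ₂) = 7.32 → ξ₁ = 14.64 ξ₂.
Substitute: (2·14.64 + 1) ξ₂ = 157 → ξ₂ = 5.186 lbmol/h, ξ₁ = 75.92 lbmol/h.
Outlet amounts (n = n₀ + Σ ν·ξ):
  Q: 611 − 2(75.92) − 1(5.186) = 454
  R: 0 + 1(75.92) = 75.92
  V: 0 + 2(5.186) = 10.37

10.4 lbmol/h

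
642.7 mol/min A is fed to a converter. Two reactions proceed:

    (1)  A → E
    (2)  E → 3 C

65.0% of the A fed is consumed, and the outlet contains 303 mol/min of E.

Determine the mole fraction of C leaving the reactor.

Conversion of A: A consumed = 1ξ₁ = 0.65 × 642.7 → ξ₁ = 417.8 mol/min.
E balance: n_E = 0 + 1ξ₁ − 1ξ₂ = 303 → ξ₂ = (1·417.8 − 303)/1 = 114.8 mol/min.
Outlet amounts (n = n₀ + Σ ν·ξ):
  A: 642.7 − 1(417.8) = 224.9
  E: 0 + 1(417.8) − 1(114.8) = 303
  C: 0 + 3(114.8) = 344.3
Total out = 872.2 mol/min; y_C = 344.3 / 872.2 = 0.3947.

0.395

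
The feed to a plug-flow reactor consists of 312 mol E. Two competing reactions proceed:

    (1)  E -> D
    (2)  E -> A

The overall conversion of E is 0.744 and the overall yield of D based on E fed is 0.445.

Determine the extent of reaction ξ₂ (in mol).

Yield of D: 1ξ₁ / 312 = 0.445 → ξ₁ = 138.8 mol.
Conversion of E: 1ξ₁ + 1ξ₂ = 0.744 × 312 = 232.1 → ξ₂ = 93.29 mol.
Outlet amounts (n = n₀ + Σ ν·ξ):
  E: 312 − 1(138.8) − 1(93.29) = 79.87
  D: 0 + 1(138.8) = 138.8
  A: 0 + 1(93.29) = 93.29

ξ₂ = 93.3 mol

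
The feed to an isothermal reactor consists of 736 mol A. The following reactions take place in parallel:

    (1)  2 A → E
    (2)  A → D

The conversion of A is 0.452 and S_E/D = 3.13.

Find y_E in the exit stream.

0.242

Conversion of A: A consumed = 0.452 × 736 = 332.7 mol = 2ξ₁ + 1ξ₂.
Selectivity: 1ξ₁ / (1ξ₂) = 3.13 → ξ₁ = 3.13 ξ₂.
Substitute: (2·3.13 + 1) ξ₂ = 332.7 → ξ₂ = 45.82 mol, ξ₁ = 143.4 mol.
Outlet amounts (n = n₀ + Σ ν·ξ):
  A: 736 − 2(143.4) − 1(45.82) = 403.3
  E: 0 + 1(143.4) = 143.4
  D: 0 + 1(45.82) = 45.82
Total out = 592.6 mol; y_E = 143.4 / 592.6 = 0.242.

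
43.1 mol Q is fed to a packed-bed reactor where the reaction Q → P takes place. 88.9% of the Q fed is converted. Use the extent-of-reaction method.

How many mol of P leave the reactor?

38.3 mol

Q reacted = 0.889 × 43.1 = 38.32 mol; ν_Q = −1, so ξ = 38.32/1 = 38.32 mol.
Outlet amounts (n = n₀ + ν ξ):
  Q: 43.1 − 1(38.32) = 4.784
  P: 0 + 1(38.32) = 38.32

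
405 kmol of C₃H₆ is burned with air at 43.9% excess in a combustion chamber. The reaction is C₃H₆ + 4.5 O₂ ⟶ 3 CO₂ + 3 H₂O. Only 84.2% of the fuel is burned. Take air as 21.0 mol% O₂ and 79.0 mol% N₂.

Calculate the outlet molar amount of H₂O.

Stoichiometric O₂ = 4.5 × 405 = 1822 kmol; O₂ fed = 1822 × 1.439 = 2623 kmol.
N₂ fed = 2623 × 79/21 = 9866 kmol.
Fuel reacted = 0.842 × 405 → ξ = 341 kmol.
Outlet (n = n₀ + ν ξ):
  C₃H₆: 405 − 1(341) = 63.99
  O₂: 2623 − 4.5(341) = 1088
  N₂: 9866 (inert)
  CO₂: 0 + 3(341) = 1023
  H₂O: 0 + 3(341) = 1023

1020 kmol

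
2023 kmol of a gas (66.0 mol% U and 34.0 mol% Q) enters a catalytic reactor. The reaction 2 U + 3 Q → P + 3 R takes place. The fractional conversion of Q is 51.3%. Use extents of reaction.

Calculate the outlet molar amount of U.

1100 kmol

Q reacted = 0.513 × 687.8 = 352.9 kmol; ν_Q = −3, so ξ = 352.9/3 = 117.6 kmol.
Outlet amounts (n = n₀ + ν ξ):
  U: 1335 − 2(117.6) = 1100
  Q: 687.8 − 3(117.6) = 335
  P: 0 + 1(117.6) = 117.6
  R: 0 + 3(117.6) = 352.9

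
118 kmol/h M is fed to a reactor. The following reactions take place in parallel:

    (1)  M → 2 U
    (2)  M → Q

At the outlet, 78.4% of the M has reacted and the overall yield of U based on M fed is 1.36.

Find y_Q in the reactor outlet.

Yield of U: 2ξ₁ / 118 = 1.36 → ξ₁ = 80.24 kmol/h.
Conversion of M: 1ξ₁ + 1ξ₂ = 0.784 × 118 = 92.51 → ξ₂ = 12.27 kmol/h.
Outlet amounts (n = n₀ + Σ ν·ξ):
  M: 118 − 1(80.24) − 1(12.27) = 25.49
  U: 0 + 2(80.24) = 160.5
  Q: 0 + 1(12.27) = 12.27
Total out = 198.2 kmol/h; y_Q = 12.27 / 198.2 = 0.0619.

0.0619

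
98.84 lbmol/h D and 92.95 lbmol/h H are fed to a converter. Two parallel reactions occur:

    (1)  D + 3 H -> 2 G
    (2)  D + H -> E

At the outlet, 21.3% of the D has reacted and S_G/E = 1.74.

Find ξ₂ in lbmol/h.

ξ₂ = 11.3 lbmol/h

Conversion of D: D consumed = 0.213 × 98.84 = 21.05 lbmol/h = 1ξ₁ + 1ξ₂.
Selectivity: 2ξ₁ / (1ξ₂) = 1.74 → ξ₁ = 0.87 ξ₂.
Substitute: (1·0.87 + 1) ξ₂ = 21.05 → ξ₂ = 11.26 lbmol/h, ξ₁ = 9.795 lbmol/h.
Outlet amounts (n = n₀ + Σ ν·ξ):
  D: 98.84 − 1(9.795) − 1(11.26) = 77.79
  H: 92.95 − 3(9.795) − 1(11.26) = 52.31
  G: 0 + 2(9.795) = 19.59
  E: 0 + 1(11.26) = 11.26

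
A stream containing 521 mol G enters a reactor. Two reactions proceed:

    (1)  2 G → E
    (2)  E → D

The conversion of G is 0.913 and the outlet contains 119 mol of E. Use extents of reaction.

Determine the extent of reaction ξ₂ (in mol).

Conversion of G: G consumed = 2ξ₁ = 0.913 × 521 → ξ₁ = 237.8 mol.
E balance: n_E = 0 + 1ξ₁ − 1ξ₂ = 119 → ξ₂ = (1·237.8 − 119)/1 = 118.8 mol.
Outlet amounts (n = n₀ + Σ ν·ξ):
  G: 521 − 2(237.8) = 45.33
  E: 0 + 1(237.8) − 1(118.8) = 119
  D: 0 + 1(118.8) = 118.8

ξ₂ = 119 mol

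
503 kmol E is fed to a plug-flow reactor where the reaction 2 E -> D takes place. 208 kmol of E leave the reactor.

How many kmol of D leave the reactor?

148 kmol

For E: n = n₀ − 2ξ → 208 = 503 − 2ξ, giving ξ = 147.5 kmol.
Outlet amounts (n = n₀ + ν ξ):
  E: 503 − 2(147.5) = 208
  D: 0 + 1(147.5) = 147.5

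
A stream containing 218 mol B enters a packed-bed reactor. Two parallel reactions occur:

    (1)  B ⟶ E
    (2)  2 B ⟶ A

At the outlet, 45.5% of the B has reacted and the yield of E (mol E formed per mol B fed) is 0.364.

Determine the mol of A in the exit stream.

9.92 mol

Yield of E: 1ξ₁ / 218 = 0.364 → ξ₁ = 79.35 mol.
Conversion of B: 1ξ₁ + 2ξ₂ = 0.455 × 218 = 99.19 → ξ₂ = 9.919 mol.
Outlet amounts (n = n₀ + Σ ν·ξ):
  B: 218 − 1(79.35) − 2(9.919) = 118.8
  E: 0 + 1(79.35) = 79.35
  A: 0 + 1(9.919) = 9.919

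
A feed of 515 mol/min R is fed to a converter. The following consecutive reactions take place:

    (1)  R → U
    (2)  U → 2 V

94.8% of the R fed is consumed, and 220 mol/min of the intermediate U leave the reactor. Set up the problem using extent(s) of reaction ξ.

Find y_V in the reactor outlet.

Conversion of R: R consumed = 1ξ₁ = 0.948 × 515 → ξ₁ = 488.2 mol/min.
U balance: n_U = 0 + 1ξ₁ − 1ξ₂ = 220 → ξ₂ = (1·488.2 − 220)/1 = 268.2 mol/min.
Outlet amounts (n = n₀ + Σ ν·ξ):
  R: 515 − 1(488.2) = 26.78
  U: 0 + 1(488.2) − 1(268.2) = 220
  V: 0 + 2(268.2) = 536.4
Total out = 783.2 mol/min; y_V = 536.4 / 783.2 = 0.6849.

0.685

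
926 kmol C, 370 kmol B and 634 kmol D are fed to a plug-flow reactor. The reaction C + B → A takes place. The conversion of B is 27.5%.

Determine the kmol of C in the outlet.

B reacted = 0.275 × 370 = 101.8 kmol; ν_B = −1, so ξ = 101.8/1 = 101.8 kmol.
Outlet amounts (n = n₀ + ν ξ):
  C: 926 − 1(101.8) = 824.2
  B: 370 − 1(101.8) = 268.2
  A: 0 + 1(101.8) = 101.8
  D: 634 (inert)

824 kmol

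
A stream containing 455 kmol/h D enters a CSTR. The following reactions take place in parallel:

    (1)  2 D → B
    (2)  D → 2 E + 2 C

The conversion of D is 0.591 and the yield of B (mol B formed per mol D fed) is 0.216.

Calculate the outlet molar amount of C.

145 kmol/h

Yield of B: 1ξ₁ / 455 = 0.216 → ξ₁ = 98.28 kmol/h.
Conversion of D: 2ξ₁ + 1ξ₂ = 0.591 × 455 = 268.9 → ξ₂ = 72.34 kmol/h.
Outlet amounts (n = n₀ + Σ ν·ξ):
  D: 455 − 2(98.28) − 1(72.34) = 186.1
  B: 0 + 1(98.28) = 98.28
  E: 0 + 2(72.34) = 144.7
  C: 0 + 2(72.34) = 144.7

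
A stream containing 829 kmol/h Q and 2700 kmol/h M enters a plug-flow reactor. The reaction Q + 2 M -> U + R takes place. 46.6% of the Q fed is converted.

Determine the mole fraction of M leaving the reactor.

0.613

Q reacted = 0.466 × 829 = 386.3 kmol/h; ν_Q = −1, so ξ = 386.3/1 = 386.3 kmol/h.
Outlet amounts (n = n₀ + ν ξ):
  Q: 829 − 1(386.3) = 442.7
  M: 2700 − 2(386.3) = 1927
  U: 0 + 1(386.3) = 386.3
  R: 0 + 1(386.3) = 386.3
Total out = 3143 kmol/h; y_M = 1927 / 3143 = 0.6133.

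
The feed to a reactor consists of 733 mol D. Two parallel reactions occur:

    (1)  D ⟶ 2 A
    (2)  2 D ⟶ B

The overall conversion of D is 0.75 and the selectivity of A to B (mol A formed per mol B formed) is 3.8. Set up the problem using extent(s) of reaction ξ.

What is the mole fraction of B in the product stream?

0.164

Conversion of D: D consumed = 0.75 × 733 = 549.8 mol = 1ξ₁ + 2ξ₂.
Selectivity: 2ξ₁ / (1ξ₂) = 3.8 → ξ₁ = 1.9 ξ₂.
Substitute: (1·1.9 + 2) ξ₂ = 549.8 → ξ₂ = 141 mol, ξ₁ = 267.8 mol.
Outlet amounts (n = n₀ + Σ ν·ξ):
  D: 733 − 1(267.8) − 2(141) = 183.2
  A: 0 + 2(267.8) = 535.7
  B: 0 + 1(141) = 141
Total out = 859.9 mol; y_B = 141 / 859.9 = 0.1639.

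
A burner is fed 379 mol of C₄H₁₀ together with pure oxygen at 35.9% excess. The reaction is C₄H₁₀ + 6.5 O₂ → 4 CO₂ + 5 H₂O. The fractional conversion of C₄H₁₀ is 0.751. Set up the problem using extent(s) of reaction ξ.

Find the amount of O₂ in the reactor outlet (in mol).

1500 mol

Stoichiometric O₂ = 6.5 × 379 = 2464 mol; O₂ fed = 2464 × 1.359 = 3348 mol.
Fuel reacted = 0.751 × 379 → ξ = 284.6 mol.
Outlet (n = n₀ + ν ξ):
  C₄H₁₀: 379 − 1(284.6) = 94.37
  O₂: 3348 − 6.5(284.6) = 1498
  CO₂: 0 + 4(284.6) = 1139
  H₂O: 0 + 5(284.6) = 1423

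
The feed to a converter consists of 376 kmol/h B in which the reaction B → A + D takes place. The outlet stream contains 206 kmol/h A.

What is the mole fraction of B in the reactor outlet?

0.292

For A: n = n₀ + 1ξ → 206 = 0 + 1ξ, giving ξ = 206 kmol/h.
Outlet amounts (n = n₀ + ν ξ):
  B: 376 − 1(206) = 170
  A: 0 + 1(206) = 206
  D: 0 + 1(206) = 206
Total out = 582 kmol/h; y_B = 170 / 582 = 0.2921.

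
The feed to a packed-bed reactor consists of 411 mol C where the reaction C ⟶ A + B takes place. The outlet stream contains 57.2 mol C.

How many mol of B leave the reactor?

For C: n = n₀ − 1ξ → 57.2 = 411 − 1ξ, giving ξ = 353.8 mol.
Outlet amounts (n = n₀ + ν ξ):
  C: 411 − 1(353.8) = 57.2
  A: 0 + 1(353.8) = 353.8
  B: 0 + 1(353.8) = 353.8

354 mol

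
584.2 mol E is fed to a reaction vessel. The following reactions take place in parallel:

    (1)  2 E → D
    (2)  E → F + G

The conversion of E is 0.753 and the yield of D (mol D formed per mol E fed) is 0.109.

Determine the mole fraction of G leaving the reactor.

0.375

Yield of D: 1ξ₁ / 584.2 = 0.109 → ξ₁ = 63.68 mol.
Conversion of E: 2ξ₁ + 1ξ₂ = 0.753 × 584.2 = 439.9 → ξ₂ = 312.5 mol.
Outlet amounts (n = n₀ + Σ ν·ξ):
  E: 584.2 − 2(63.68) − 1(312.5) = 144.3
  D: 0 + 1(63.68) = 63.68
  F: 0 + 1(312.5) = 312.5
  G: 0 + 1(312.5) = 312.5
Total out = 833.1 mol; y_G = 312.5 / 833.1 = 0.3752.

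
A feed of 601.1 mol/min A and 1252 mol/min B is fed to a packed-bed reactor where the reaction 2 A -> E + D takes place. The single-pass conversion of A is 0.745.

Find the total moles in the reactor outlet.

A reacted = 0.745 × 601.1 = 447.8 mol/min; ν_A = −2, so ξ = 447.8/2 = 223.9 mol/min.
Outlet amounts (n = n₀ + ν ξ):
  A: 601.1 − 2(223.9) = 153.3
  E: 0 + 1(223.9) = 223.9
  D: 0 + 1(223.9) = 223.9
  B: 1252 (inert)
Total out = 153.3 + 223.9 + 223.9 + 1252 = 1853 mol/min.

1850 mol/min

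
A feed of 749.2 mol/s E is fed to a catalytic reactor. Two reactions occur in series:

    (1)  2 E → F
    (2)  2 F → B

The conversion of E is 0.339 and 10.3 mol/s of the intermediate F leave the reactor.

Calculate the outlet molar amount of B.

Conversion of E: E consumed = 2ξ₁ = 0.339 × 749.2 → ξ₁ = 127 mol/s.
F balance: n_F = 0 + 1ξ₁ − 2ξ₂ = 10.3 → ξ₂ = (1·127 − 10.3)/2 = 58.34 mol/s.
Outlet amounts (n = n₀ + Σ ν·ξ):
  E: 749.2 − 2(127) = 495.2
  F: 0 + 1(127) − 2(58.34) = 10.3
  B: 0 + 1(58.34) = 58.34

58.3 mol/s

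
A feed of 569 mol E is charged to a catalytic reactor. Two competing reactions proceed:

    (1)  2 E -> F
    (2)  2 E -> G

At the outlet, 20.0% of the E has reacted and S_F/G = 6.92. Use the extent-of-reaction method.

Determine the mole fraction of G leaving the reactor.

0.014

Conversion of E: E consumed = 0.2 × 569 = 113.8 mol = 2ξ₁ + 2ξ₂.
Selectivity: 1ξ₁ / (1ξ₂) = 6.92 → ξ₁ = 6.92 ξ₂.
Substitute: (2·6.92 + 2) ξ₂ = 113.8 → ξ₂ = 7.184 mol, ξ₁ = 49.72 mol.
Outlet amounts (n = n₀ + Σ ν·ξ):
  E: 569 − 2(49.72) − 2(7.184) = 455.2
  F: 0 + 1(49.72) = 49.72
  G: 0 + 1(7.184) = 7.184
Total out = 512.1 mol; y_G = 7.184 / 512.1 = 0.01403.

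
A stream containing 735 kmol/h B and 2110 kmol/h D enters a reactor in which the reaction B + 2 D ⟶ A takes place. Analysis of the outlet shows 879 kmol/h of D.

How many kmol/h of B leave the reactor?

120 kmol/h

For D: n = n₀ − 2ξ → 879 = 2110 − 2ξ, giving ξ = 615.5 kmol/h.
Outlet amounts (n = n₀ + ν ξ):
  B: 735 − 1(615.5) = 119.5
  D: 2110 − 2(615.5) = 879
  A: 0 + 1(615.5) = 615.5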